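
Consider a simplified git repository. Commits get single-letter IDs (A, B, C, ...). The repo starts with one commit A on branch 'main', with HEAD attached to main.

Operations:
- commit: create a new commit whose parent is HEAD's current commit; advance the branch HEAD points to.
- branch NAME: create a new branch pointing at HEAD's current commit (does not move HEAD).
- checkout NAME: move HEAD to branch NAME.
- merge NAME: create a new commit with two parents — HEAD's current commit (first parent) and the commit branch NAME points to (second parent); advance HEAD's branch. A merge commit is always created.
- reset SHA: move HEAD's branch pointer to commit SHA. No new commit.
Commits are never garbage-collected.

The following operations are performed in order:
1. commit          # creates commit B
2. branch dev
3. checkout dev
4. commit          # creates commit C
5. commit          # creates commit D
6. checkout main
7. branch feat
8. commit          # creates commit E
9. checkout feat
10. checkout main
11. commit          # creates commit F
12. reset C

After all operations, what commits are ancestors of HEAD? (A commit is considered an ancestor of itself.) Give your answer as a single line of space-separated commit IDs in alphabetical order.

Answer: A B C

Derivation:
After op 1 (commit): HEAD=main@B [main=B]
After op 2 (branch): HEAD=main@B [dev=B main=B]
After op 3 (checkout): HEAD=dev@B [dev=B main=B]
After op 4 (commit): HEAD=dev@C [dev=C main=B]
After op 5 (commit): HEAD=dev@D [dev=D main=B]
After op 6 (checkout): HEAD=main@B [dev=D main=B]
After op 7 (branch): HEAD=main@B [dev=D feat=B main=B]
After op 8 (commit): HEAD=main@E [dev=D feat=B main=E]
After op 9 (checkout): HEAD=feat@B [dev=D feat=B main=E]
After op 10 (checkout): HEAD=main@E [dev=D feat=B main=E]
After op 11 (commit): HEAD=main@F [dev=D feat=B main=F]
After op 12 (reset): HEAD=main@C [dev=D feat=B main=C]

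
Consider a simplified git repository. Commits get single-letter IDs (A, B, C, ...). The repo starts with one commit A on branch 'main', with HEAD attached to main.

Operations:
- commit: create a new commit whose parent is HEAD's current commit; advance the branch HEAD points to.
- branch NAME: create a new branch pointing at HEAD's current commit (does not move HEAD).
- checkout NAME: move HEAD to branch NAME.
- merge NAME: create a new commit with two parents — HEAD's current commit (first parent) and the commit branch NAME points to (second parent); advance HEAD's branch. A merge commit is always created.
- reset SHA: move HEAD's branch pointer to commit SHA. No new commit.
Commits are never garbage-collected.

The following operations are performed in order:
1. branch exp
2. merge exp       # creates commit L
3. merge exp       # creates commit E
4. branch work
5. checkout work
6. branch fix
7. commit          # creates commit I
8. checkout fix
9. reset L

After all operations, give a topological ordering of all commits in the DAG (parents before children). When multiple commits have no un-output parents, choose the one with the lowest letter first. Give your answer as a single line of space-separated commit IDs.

After op 1 (branch): HEAD=main@A [exp=A main=A]
After op 2 (merge): HEAD=main@L [exp=A main=L]
After op 3 (merge): HEAD=main@E [exp=A main=E]
After op 4 (branch): HEAD=main@E [exp=A main=E work=E]
After op 5 (checkout): HEAD=work@E [exp=A main=E work=E]
After op 6 (branch): HEAD=work@E [exp=A fix=E main=E work=E]
After op 7 (commit): HEAD=work@I [exp=A fix=E main=E work=I]
After op 8 (checkout): HEAD=fix@E [exp=A fix=E main=E work=I]
After op 9 (reset): HEAD=fix@L [exp=A fix=L main=E work=I]
commit A: parents=[]
commit E: parents=['L', 'A']
commit I: parents=['E']
commit L: parents=['A', 'A']

Answer: A L E I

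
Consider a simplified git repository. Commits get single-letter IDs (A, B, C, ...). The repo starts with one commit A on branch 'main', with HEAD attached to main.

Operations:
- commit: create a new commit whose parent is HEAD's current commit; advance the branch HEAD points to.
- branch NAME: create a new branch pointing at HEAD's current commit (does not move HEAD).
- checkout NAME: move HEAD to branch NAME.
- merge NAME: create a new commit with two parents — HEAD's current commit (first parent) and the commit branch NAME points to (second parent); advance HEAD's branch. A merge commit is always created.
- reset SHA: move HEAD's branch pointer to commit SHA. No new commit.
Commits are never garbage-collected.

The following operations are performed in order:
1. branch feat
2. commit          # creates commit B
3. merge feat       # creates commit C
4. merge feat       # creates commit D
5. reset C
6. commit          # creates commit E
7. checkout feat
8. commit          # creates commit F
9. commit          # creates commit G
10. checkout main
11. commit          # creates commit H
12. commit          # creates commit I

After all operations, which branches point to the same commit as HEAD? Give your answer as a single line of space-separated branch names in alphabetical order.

Answer: main

Derivation:
After op 1 (branch): HEAD=main@A [feat=A main=A]
After op 2 (commit): HEAD=main@B [feat=A main=B]
After op 3 (merge): HEAD=main@C [feat=A main=C]
After op 4 (merge): HEAD=main@D [feat=A main=D]
After op 5 (reset): HEAD=main@C [feat=A main=C]
After op 6 (commit): HEAD=main@E [feat=A main=E]
After op 7 (checkout): HEAD=feat@A [feat=A main=E]
After op 8 (commit): HEAD=feat@F [feat=F main=E]
After op 9 (commit): HEAD=feat@G [feat=G main=E]
After op 10 (checkout): HEAD=main@E [feat=G main=E]
After op 11 (commit): HEAD=main@H [feat=G main=H]
After op 12 (commit): HEAD=main@I [feat=G main=I]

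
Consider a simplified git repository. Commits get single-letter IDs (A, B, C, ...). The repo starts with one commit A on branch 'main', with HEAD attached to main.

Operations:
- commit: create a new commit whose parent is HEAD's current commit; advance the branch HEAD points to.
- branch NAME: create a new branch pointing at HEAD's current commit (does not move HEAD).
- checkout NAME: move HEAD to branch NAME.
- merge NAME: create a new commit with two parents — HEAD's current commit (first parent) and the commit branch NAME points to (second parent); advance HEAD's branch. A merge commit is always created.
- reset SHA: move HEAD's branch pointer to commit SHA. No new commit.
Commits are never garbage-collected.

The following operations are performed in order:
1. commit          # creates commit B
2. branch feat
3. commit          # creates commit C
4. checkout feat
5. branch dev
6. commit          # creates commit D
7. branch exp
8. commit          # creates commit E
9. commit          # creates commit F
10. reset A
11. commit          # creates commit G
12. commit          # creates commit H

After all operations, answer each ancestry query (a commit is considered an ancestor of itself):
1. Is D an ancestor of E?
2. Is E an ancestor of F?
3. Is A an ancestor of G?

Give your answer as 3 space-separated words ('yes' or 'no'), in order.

After op 1 (commit): HEAD=main@B [main=B]
After op 2 (branch): HEAD=main@B [feat=B main=B]
After op 3 (commit): HEAD=main@C [feat=B main=C]
After op 4 (checkout): HEAD=feat@B [feat=B main=C]
After op 5 (branch): HEAD=feat@B [dev=B feat=B main=C]
After op 6 (commit): HEAD=feat@D [dev=B feat=D main=C]
After op 7 (branch): HEAD=feat@D [dev=B exp=D feat=D main=C]
After op 8 (commit): HEAD=feat@E [dev=B exp=D feat=E main=C]
After op 9 (commit): HEAD=feat@F [dev=B exp=D feat=F main=C]
After op 10 (reset): HEAD=feat@A [dev=B exp=D feat=A main=C]
After op 11 (commit): HEAD=feat@G [dev=B exp=D feat=G main=C]
After op 12 (commit): HEAD=feat@H [dev=B exp=D feat=H main=C]
ancestors(E) = {A,B,D,E}; D in? yes
ancestors(F) = {A,B,D,E,F}; E in? yes
ancestors(G) = {A,G}; A in? yes

Answer: yes yes yes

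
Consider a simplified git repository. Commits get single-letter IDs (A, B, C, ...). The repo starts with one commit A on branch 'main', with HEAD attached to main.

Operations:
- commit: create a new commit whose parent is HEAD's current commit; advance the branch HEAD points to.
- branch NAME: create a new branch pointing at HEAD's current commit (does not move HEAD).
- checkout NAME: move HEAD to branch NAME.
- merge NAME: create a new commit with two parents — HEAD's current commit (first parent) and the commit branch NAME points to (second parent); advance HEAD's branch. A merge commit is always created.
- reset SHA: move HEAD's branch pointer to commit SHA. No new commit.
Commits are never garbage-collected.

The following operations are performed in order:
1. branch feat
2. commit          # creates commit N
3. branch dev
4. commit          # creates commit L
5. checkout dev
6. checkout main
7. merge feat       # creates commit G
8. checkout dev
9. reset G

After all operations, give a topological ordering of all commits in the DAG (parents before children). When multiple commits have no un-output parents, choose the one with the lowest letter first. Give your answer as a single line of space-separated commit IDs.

After op 1 (branch): HEAD=main@A [feat=A main=A]
After op 2 (commit): HEAD=main@N [feat=A main=N]
After op 3 (branch): HEAD=main@N [dev=N feat=A main=N]
After op 4 (commit): HEAD=main@L [dev=N feat=A main=L]
After op 5 (checkout): HEAD=dev@N [dev=N feat=A main=L]
After op 6 (checkout): HEAD=main@L [dev=N feat=A main=L]
After op 7 (merge): HEAD=main@G [dev=N feat=A main=G]
After op 8 (checkout): HEAD=dev@N [dev=N feat=A main=G]
After op 9 (reset): HEAD=dev@G [dev=G feat=A main=G]
commit A: parents=[]
commit G: parents=['L', 'A']
commit L: parents=['N']
commit N: parents=['A']

Answer: A N L G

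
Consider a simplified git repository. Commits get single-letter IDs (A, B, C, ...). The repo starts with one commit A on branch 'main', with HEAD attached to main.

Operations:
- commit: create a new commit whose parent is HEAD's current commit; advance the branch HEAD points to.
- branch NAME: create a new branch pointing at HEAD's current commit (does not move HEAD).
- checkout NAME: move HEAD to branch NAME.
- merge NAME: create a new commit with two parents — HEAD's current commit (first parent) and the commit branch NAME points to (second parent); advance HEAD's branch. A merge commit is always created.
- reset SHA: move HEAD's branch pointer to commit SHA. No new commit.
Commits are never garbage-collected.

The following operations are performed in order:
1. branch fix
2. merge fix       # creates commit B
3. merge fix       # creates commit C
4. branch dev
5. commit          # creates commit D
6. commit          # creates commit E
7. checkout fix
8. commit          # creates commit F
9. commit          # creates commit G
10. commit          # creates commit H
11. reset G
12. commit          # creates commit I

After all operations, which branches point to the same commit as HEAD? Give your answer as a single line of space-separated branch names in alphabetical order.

After op 1 (branch): HEAD=main@A [fix=A main=A]
After op 2 (merge): HEAD=main@B [fix=A main=B]
After op 3 (merge): HEAD=main@C [fix=A main=C]
After op 4 (branch): HEAD=main@C [dev=C fix=A main=C]
After op 5 (commit): HEAD=main@D [dev=C fix=A main=D]
After op 6 (commit): HEAD=main@E [dev=C fix=A main=E]
After op 7 (checkout): HEAD=fix@A [dev=C fix=A main=E]
After op 8 (commit): HEAD=fix@F [dev=C fix=F main=E]
After op 9 (commit): HEAD=fix@G [dev=C fix=G main=E]
After op 10 (commit): HEAD=fix@H [dev=C fix=H main=E]
After op 11 (reset): HEAD=fix@G [dev=C fix=G main=E]
After op 12 (commit): HEAD=fix@I [dev=C fix=I main=E]

Answer: fix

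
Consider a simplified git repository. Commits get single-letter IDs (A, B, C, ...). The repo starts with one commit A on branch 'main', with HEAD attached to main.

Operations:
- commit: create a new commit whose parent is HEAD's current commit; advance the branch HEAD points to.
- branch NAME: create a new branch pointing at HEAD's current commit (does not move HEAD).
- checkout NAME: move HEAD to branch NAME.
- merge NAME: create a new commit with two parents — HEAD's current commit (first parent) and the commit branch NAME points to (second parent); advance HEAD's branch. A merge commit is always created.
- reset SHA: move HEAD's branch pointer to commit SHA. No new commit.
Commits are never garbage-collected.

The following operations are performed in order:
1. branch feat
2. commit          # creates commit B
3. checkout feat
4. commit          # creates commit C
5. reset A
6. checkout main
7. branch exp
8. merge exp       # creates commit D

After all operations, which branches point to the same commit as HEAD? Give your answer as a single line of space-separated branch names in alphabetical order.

Answer: main

Derivation:
After op 1 (branch): HEAD=main@A [feat=A main=A]
After op 2 (commit): HEAD=main@B [feat=A main=B]
After op 3 (checkout): HEAD=feat@A [feat=A main=B]
After op 4 (commit): HEAD=feat@C [feat=C main=B]
After op 5 (reset): HEAD=feat@A [feat=A main=B]
After op 6 (checkout): HEAD=main@B [feat=A main=B]
After op 7 (branch): HEAD=main@B [exp=B feat=A main=B]
After op 8 (merge): HEAD=main@D [exp=B feat=A main=D]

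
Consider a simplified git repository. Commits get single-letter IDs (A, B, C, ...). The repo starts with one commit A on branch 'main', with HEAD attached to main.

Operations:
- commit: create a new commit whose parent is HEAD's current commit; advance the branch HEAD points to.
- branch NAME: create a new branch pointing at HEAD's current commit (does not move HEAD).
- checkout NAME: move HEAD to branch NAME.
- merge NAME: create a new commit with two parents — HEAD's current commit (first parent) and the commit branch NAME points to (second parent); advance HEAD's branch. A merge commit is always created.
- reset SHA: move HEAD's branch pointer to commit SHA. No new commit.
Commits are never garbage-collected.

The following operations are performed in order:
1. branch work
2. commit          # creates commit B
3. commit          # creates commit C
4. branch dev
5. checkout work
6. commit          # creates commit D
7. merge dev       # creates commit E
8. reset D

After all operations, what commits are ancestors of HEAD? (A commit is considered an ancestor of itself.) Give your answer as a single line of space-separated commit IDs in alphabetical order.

Answer: A D

Derivation:
After op 1 (branch): HEAD=main@A [main=A work=A]
After op 2 (commit): HEAD=main@B [main=B work=A]
After op 3 (commit): HEAD=main@C [main=C work=A]
After op 4 (branch): HEAD=main@C [dev=C main=C work=A]
After op 5 (checkout): HEAD=work@A [dev=C main=C work=A]
After op 6 (commit): HEAD=work@D [dev=C main=C work=D]
After op 7 (merge): HEAD=work@E [dev=C main=C work=E]
After op 8 (reset): HEAD=work@D [dev=C main=C work=D]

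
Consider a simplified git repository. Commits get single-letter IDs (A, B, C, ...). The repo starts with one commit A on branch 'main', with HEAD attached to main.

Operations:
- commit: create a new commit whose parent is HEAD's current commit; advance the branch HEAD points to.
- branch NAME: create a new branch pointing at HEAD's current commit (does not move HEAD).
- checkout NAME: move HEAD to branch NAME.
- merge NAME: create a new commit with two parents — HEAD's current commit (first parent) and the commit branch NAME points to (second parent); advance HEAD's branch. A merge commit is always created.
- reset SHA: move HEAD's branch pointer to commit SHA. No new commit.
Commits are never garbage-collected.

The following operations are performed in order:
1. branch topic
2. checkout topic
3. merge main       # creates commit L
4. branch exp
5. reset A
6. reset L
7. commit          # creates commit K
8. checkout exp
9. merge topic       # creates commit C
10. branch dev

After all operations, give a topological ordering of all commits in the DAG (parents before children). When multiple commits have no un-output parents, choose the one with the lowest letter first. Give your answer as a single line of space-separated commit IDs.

Answer: A L K C

Derivation:
After op 1 (branch): HEAD=main@A [main=A topic=A]
After op 2 (checkout): HEAD=topic@A [main=A topic=A]
After op 3 (merge): HEAD=topic@L [main=A topic=L]
After op 4 (branch): HEAD=topic@L [exp=L main=A topic=L]
After op 5 (reset): HEAD=topic@A [exp=L main=A topic=A]
After op 6 (reset): HEAD=topic@L [exp=L main=A topic=L]
After op 7 (commit): HEAD=topic@K [exp=L main=A topic=K]
After op 8 (checkout): HEAD=exp@L [exp=L main=A topic=K]
After op 9 (merge): HEAD=exp@C [exp=C main=A topic=K]
After op 10 (branch): HEAD=exp@C [dev=C exp=C main=A topic=K]
commit A: parents=[]
commit C: parents=['L', 'K']
commit K: parents=['L']
commit L: parents=['A', 'A']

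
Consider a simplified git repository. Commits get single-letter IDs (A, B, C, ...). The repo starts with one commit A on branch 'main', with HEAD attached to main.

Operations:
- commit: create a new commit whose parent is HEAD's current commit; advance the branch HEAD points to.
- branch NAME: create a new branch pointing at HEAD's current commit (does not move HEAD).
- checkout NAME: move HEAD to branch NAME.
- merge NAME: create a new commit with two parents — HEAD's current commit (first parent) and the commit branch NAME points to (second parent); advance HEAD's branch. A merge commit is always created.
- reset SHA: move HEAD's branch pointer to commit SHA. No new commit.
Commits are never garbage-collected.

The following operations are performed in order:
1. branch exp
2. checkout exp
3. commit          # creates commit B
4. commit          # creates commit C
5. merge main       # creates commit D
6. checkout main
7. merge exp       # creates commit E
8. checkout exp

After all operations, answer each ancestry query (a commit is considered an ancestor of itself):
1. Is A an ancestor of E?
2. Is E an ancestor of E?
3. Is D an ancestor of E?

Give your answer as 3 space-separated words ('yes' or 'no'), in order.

After op 1 (branch): HEAD=main@A [exp=A main=A]
After op 2 (checkout): HEAD=exp@A [exp=A main=A]
After op 3 (commit): HEAD=exp@B [exp=B main=A]
After op 4 (commit): HEAD=exp@C [exp=C main=A]
After op 5 (merge): HEAD=exp@D [exp=D main=A]
After op 6 (checkout): HEAD=main@A [exp=D main=A]
After op 7 (merge): HEAD=main@E [exp=D main=E]
After op 8 (checkout): HEAD=exp@D [exp=D main=E]
ancestors(E) = {A,B,C,D,E}; A in? yes
ancestors(E) = {A,B,C,D,E}; E in? yes
ancestors(E) = {A,B,C,D,E}; D in? yes

Answer: yes yes yes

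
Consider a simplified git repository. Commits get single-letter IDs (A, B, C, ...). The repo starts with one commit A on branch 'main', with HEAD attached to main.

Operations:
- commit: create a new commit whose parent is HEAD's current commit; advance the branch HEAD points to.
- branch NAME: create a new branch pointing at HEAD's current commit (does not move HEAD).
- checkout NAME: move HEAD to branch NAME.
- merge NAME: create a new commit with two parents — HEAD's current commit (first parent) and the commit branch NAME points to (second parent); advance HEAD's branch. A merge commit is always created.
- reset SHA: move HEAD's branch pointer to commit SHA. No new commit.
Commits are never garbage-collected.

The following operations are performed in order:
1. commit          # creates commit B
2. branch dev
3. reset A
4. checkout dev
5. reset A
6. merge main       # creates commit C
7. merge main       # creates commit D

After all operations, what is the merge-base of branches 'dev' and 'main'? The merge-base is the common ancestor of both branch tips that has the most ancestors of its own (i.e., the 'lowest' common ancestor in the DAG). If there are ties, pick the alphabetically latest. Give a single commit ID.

Answer: A

Derivation:
After op 1 (commit): HEAD=main@B [main=B]
After op 2 (branch): HEAD=main@B [dev=B main=B]
After op 3 (reset): HEAD=main@A [dev=B main=A]
After op 4 (checkout): HEAD=dev@B [dev=B main=A]
After op 5 (reset): HEAD=dev@A [dev=A main=A]
After op 6 (merge): HEAD=dev@C [dev=C main=A]
After op 7 (merge): HEAD=dev@D [dev=D main=A]
ancestors(dev=D): ['A', 'C', 'D']
ancestors(main=A): ['A']
common: ['A']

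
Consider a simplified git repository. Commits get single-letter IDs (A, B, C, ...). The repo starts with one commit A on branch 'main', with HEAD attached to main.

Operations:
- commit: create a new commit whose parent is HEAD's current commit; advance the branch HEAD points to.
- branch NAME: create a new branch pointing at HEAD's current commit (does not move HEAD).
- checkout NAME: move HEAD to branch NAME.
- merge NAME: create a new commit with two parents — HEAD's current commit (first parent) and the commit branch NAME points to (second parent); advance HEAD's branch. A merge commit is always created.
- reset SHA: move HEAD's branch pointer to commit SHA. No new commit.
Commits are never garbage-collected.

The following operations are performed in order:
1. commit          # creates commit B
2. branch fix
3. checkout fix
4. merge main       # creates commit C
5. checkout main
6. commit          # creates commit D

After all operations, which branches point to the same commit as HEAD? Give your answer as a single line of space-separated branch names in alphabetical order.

After op 1 (commit): HEAD=main@B [main=B]
After op 2 (branch): HEAD=main@B [fix=B main=B]
After op 3 (checkout): HEAD=fix@B [fix=B main=B]
After op 4 (merge): HEAD=fix@C [fix=C main=B]
After op 5 (checkout): HEAD=main@B [fix=C main=B]
After op 6 (commit): HEAD=main@D [fix=C main=D]

Answer: main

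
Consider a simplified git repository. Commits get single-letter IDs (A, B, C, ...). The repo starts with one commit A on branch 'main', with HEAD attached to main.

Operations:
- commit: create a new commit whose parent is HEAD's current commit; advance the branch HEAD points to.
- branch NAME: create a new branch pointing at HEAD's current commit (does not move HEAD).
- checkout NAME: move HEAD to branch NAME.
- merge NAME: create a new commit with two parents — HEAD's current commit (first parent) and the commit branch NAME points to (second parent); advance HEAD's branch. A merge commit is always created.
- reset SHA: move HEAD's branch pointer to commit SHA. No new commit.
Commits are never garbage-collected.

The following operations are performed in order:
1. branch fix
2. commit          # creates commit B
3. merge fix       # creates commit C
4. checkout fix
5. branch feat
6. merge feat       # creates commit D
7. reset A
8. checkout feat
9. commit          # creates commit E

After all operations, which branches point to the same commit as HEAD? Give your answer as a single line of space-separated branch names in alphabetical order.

After op 1 (branch): HEAD=main@A [fix=A main=A]
After op 2 (commit): HEAD=main@B [fix=A main=B]
After op 3 (merge): HEAD=main@C [fix=A main=C]
After op 4 (checkout): HEAD=fix@A [fix=A main=C]
After op 5 (branch): HEAD=fix@A [feat=A fix=A main=C]
After op 6 (merge): HEAD=fix@D [feat=A fix=D main=C]
After op 7 (reset): HEAD=fix@A [feat=A fix=A main=C]
After op 8 (checkout): HEAD=feat@A [feat=A fix=A main=C]
After op 9 (commit): HEAD=feat@E [feat=E fix=A main=C]

Answer: feat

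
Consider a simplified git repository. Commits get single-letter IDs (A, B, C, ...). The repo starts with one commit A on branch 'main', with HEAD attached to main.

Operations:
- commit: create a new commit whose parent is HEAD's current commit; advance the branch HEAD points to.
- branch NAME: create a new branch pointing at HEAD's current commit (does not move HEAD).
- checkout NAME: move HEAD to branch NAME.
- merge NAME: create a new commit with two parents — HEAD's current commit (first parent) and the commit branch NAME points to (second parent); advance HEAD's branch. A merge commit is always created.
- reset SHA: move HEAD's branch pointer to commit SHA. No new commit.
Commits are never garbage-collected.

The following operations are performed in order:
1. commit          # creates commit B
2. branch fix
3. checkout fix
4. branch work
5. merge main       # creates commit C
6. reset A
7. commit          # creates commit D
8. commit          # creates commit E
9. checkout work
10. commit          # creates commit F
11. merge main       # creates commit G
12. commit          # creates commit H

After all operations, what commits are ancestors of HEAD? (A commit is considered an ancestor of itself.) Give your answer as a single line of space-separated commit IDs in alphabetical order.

Answer: A B F G H

Derivation:
After op 1 (commit): HEAD=main@B [main=B]
After op 2 (branch): HEAD=main@B [fix=B main=B]
After op 3 (checkout): HEAD=fix@B [fix=B main=B]
After op 4 (branch): HEAD=fix@B [fix=B main=B work=B]
After op 5 (merge): HEAD=fix@C [fix=C main=B work=B]
After op 6 (reset): HEAD=fix@A [fix=A main=B work=B]
After op 7 (commit): HEAD=fix@D [fix=D main=B work=B]
After op 8 (commit): HEAD=fix@E [fix=E main=B work=B]
After op 9 (checkout): HEAD=work@B [fix=E main=B work=B]
After op 10 (commit): HEAD=work@F [fix=E main=B work=F]
After op 11 (merge): HEAD=work@G [fix=E main=B work=G]
After op 12 (commit): HEAD=work@H [fix=E main=B work=H]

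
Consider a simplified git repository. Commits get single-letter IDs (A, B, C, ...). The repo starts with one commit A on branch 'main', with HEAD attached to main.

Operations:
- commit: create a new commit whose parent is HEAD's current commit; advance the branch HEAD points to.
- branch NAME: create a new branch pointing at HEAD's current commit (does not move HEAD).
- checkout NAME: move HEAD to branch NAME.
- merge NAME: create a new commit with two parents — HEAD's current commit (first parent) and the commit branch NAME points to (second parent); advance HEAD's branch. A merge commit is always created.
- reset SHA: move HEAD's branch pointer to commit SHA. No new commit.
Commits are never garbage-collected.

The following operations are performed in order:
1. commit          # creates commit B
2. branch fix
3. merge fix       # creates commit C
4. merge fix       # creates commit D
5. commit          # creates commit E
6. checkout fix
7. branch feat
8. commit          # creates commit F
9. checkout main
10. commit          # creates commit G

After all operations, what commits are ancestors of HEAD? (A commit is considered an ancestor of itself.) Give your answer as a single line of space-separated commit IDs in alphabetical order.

Answer: A B C D E G

Derivation:
After op 1 (commit): HEAD=main@B [main=B]
After op 2 (branch): HEAD=main@B [fix=B main=B]
After op 3 (merge): HEAD=main@C [fix=B main=C]
After op 4 (merge): HEAD=main@D [fix=B main=D]
After op 5 (commit): HEAD=main@E [fix=B main=E]
After op 6 (checkout): HEAD=fix@B [fix=B main=E]
After op 7 (branch): HEAD=fix@B [feat=B fix=B main=E]
After op 8 (commit): HEAD=fix@F [feat=B fix=F main=E]
After op 9 (checkout): HEAD=main@E [feat=B fix=F main=E]
After op 10 (commit): HEAD=main@G [feat=B fix=F main=G]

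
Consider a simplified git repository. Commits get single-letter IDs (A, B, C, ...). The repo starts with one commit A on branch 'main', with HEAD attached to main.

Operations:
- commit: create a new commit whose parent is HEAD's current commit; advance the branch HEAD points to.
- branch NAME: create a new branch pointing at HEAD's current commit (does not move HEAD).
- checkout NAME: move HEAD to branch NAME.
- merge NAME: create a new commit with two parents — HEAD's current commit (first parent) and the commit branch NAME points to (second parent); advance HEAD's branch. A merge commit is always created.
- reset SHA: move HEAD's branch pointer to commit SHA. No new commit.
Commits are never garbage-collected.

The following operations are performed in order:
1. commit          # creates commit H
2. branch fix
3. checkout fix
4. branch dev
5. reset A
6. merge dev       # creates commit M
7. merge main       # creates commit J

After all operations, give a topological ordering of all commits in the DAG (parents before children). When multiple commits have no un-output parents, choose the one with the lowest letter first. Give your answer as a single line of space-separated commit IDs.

Answer: A H M J

Derivation:
After op 1 (commit): HEAD=main@H [main=H]
After op 2 (branch): HEAD=main@H [fix=H main=H]
After op 3 (checkout): HEAD=fix@H [fix=H main=H]
After op 4 (branch): HEAD=fix@H [dev=H fix=H main=H]
After op 5 (reset): HEAD=fix@A [dev=H fix=A main=H]
After op 6 (merge): HEAD=fix@M [dev=H fix=M main=H]
After op 7 (merge): HEAD=fix@J [dev=H fix=J main=H]
commit A: parents=[]
commit H: parents=['A']
commit J: parents=['M', 'H']
commit M: parents=['A', 'H']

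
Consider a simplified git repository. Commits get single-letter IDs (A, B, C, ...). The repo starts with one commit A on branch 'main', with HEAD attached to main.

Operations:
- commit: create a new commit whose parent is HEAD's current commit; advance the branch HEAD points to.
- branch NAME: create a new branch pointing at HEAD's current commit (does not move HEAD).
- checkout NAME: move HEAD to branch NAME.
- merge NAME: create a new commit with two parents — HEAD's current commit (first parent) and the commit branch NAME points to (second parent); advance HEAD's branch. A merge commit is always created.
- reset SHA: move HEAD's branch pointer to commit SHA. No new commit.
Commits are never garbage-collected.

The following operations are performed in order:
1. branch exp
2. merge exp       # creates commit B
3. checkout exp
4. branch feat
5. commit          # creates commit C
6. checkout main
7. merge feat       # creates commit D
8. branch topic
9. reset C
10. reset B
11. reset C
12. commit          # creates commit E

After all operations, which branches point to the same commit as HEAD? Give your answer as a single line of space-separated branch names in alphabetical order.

Answer: main

Derivation:
After op 1 (branch): HEAD=main@A [exp=A main=A]
After op 2 (merge): HEAD=main@B [exp=A main=B]
After op 3 (checkout): HEAD=exp@A [exp=A main=B]
After op 4 (branch): HEAD=exp@A [exp=A feat=A main=B]
After op 5 (commit): HEAD=exp@C [exp=C feat=A main=B]
After op 6 (checkout): HEAD=main@B [exp=C feat=A main=B]
After op 7 (merge): HEAD=main@D [exp=C feat=A main=D]
After op 8 (branch): HEAD=main@D [exp=C feat=A main=D topic=D]
After op 9 (reset): HEAD=main@C [exp=C feat=A main=C topic=D]
After op 10 (reset): HEAD=main@B [exp=C feat=A main=B topic=D]
After op 11 (reset): HEAD=main@C [exp=C feat=A main=C topic=D]
After op 12 (commit): HEAD=main@E [exp=C feat=A main=E topic=D]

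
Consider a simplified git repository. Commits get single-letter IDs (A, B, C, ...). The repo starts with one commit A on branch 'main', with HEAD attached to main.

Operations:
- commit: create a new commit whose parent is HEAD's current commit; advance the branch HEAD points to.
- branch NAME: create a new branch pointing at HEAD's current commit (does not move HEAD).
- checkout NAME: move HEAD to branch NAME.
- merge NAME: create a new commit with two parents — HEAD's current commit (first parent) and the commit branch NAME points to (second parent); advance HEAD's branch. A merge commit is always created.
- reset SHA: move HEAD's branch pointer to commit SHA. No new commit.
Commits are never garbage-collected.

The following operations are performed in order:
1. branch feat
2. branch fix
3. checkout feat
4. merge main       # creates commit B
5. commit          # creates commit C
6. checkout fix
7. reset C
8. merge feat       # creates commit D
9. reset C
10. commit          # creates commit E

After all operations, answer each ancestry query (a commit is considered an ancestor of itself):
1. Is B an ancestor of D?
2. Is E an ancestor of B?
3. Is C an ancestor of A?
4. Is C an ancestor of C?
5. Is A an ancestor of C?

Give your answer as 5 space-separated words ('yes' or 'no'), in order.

After op 1 (branch): HEAD=main@A [feat=A main=A]
After op 2 (branch): HEAD=main@A [feat=A fix=A main=A]
After op 3 (checkout): HEAD=feat@A [feat=A fix=A main=A]
After op 4 (merge): HEAD=feat@B [feat=B fix=A main=A]
After op 5 (commit): HEAD=feat@C [feat=C fix=A main=A]
After op 6 (checkout): HEAD=fix@A [feat=C fix=A main=A]
After op 7 (reset): HEAD=fix@C [feat=C fix=C main=A]
After op 8 (merge): HEAD=fix@D [feat=C fix=D main=A]
After op 9 (reset): HEAD=fix@C [feat=C fix=C main=A]
After op 10 (commit): HEAD=fix@E [feat=C fix=E main=A]
ancestors(D) = {A,B,C,D}; B in? yes
ancestors(B) = {A,B}; E in? no
ancestors(A) = {A}; C in? no
ancestors(C) = {A,B,C}; C in? yes
ancestors(C) = {A,B,C}; A in? yes

Answer: yes no no yes yes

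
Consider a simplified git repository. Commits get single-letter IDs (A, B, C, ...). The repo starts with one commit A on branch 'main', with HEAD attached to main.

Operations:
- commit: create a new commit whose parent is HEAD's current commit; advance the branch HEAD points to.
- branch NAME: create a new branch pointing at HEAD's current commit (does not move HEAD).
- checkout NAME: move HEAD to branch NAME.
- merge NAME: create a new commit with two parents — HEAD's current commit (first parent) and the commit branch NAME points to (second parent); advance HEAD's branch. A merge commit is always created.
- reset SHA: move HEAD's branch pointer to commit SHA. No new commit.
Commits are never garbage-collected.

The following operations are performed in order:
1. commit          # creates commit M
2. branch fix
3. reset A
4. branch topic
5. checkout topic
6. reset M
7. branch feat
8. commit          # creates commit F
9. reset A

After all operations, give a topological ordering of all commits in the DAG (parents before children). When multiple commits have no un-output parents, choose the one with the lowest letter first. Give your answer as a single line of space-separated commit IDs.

Answer: A M F

Derivation:
After op 1 (commit): HEAD=main@M [main=M]
After op 2 (branch): HEAD=main@M [fix=M main=M]
After op 3 (reset): HEAD=main@A [fix=M main=A]
After op 4 (branch): HEAD=main@A [fix=M main=A topic=A]
After op 5 (checkout): HEAD=topic@A [fix=M main=A topic=A]
After op 6 (reset): HEAD=topic@M [fix=M main=A topic=M]
After op 7 (branch): HEAD=topic@M [feat=M fix=M main=A topic=M]
After op 8 (commit): HEAD=topic@F [feat=M fix=M main=A topic=F]
After op 9 (reset): HEAD=topic@A [feat=M fix=M main=A topic=A]
commit A: parents=[]
commit F: parents=['M']
commit M: parents=['A']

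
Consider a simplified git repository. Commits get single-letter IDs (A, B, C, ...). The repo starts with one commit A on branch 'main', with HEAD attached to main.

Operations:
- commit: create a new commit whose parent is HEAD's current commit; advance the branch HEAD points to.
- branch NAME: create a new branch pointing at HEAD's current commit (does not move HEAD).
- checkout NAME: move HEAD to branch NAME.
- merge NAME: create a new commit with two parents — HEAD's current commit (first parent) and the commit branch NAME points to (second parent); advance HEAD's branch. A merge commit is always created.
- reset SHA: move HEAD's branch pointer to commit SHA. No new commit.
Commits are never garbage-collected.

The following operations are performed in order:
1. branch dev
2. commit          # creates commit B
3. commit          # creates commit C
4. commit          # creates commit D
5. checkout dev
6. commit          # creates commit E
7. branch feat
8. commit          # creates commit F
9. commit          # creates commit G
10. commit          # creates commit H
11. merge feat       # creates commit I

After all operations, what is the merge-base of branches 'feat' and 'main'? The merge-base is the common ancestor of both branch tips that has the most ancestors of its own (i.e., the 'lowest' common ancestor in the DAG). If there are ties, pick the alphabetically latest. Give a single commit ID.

After op 1 (branch): HEAD=main@A [dev=A main=A]
After op 2 (commit): HEAD=main@B [dev=A main=B]
After op 3 (commit): HEAD=main@C [dev=A main=C]
After op 4 (commit): HEAD=main@D [dev=A main=D]
After op 5 (checkout): HEAD=dev@A [dev=A main=D]
After op 6 (commit): HEAD=dev@E [dev=E main=D]
After op 7 (branch): HEAD=dev@E [dev=E feat=E main=D]
After op 8 (commit): HEAD=dev@F [dev=F feat=E main=D]
After op 9 (commit): HEAD=dev@G [dev=G feat=E main=D]
After op 10 (commit): HEAD=dev@H [dev=H feat=E main=D]
After op 11 (merge): HEAD=dev@I [dev=I feat=E main=D]
ancestors(feat=E): ['A', 'E']
ancestors(main=D): ['A', 'B', 'C', 'D']
common: ['A']

Answer: A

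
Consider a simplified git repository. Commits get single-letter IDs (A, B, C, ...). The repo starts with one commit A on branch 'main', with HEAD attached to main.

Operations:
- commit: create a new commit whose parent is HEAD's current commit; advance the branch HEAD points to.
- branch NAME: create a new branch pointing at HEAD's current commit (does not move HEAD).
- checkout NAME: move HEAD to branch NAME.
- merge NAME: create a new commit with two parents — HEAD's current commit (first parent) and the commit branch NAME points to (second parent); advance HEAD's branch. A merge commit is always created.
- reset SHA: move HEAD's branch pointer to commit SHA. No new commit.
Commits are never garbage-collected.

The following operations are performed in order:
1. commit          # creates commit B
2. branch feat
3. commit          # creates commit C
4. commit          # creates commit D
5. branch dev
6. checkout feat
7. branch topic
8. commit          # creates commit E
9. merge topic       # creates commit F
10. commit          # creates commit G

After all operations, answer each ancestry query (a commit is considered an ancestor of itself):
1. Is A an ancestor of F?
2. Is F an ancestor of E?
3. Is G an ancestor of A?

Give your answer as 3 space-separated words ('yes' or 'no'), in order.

After op 1 (commit): HEAD=main@B [main=B]
After op 2 (branch): HEAD=main@B [feat=B main=B]
After op 3 (commit): HEAD=main@C [feat=B main=C]
After op 4 (commit): HEAD=main@D [feat=B main=D]
After op 5 (branch): HEAD=main@D [dev=D feat=B main=D]
After op 6 (checkout): HEAD=feat@B [dev=D feat=B main=D]
After op 7 (branch): HEAD=feat@B [dev=D feat=B main=D topic=B]
After op 8 (commit): HEAD=feat@E [dev=D feat=E main=D topic=B]
After op 9 (merge): HEAD=feat@F [dev=D feat=F main=D topic=B]
After op 10 (commit): HEAD=feat@G [dev=D feat=G main=D topic=B]
ancestors(F) = {A,B,E,F}; A in? yes
ancestors(E) = {A,B,E}; F in? no
ancestors(A) = {A}; G in? no

Answer: yes no no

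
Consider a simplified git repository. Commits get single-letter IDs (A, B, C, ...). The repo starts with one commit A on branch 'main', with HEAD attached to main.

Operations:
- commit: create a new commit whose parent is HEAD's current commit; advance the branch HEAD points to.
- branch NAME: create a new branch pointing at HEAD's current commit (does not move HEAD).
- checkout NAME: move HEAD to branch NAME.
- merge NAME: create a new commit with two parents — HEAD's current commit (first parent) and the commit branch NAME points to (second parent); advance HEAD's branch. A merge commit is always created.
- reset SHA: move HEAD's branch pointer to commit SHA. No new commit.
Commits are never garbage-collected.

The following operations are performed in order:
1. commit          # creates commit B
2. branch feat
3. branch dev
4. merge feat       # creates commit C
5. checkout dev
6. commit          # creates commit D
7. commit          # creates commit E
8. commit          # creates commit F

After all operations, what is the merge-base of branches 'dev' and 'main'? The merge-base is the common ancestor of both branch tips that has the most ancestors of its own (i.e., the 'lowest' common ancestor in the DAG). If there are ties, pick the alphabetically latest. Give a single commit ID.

Answer: B

Derivation:
After op 1 (commit): HEAD=main@B [main=B]
After op 2 (branch): HEAD=main@B [feat=B main=B]
After op 3 (branch): HEAD=main@B [dev=B feat=B main=B]
After op 4 (merge): HEAD=main@C [dev=B feat=B main=C]
After op 5 (checkout): HEAD=dev@B [dev=B feat=B main=C]
After op 6 (commit): HEAD=dev@D [dev=D feat=B main=C]
After op 7 (commit): HEAD=dev@E [dev=E feat=B main=C]
After op 8 (commit): HEAD=dev@F [dev=F feat=B main=C]
ancestors(dev=F): ['A', 'B', 'D', 'E', 'F']
ancestors(main=C): ['A', 'B', 'C']
common: ['A', 'B']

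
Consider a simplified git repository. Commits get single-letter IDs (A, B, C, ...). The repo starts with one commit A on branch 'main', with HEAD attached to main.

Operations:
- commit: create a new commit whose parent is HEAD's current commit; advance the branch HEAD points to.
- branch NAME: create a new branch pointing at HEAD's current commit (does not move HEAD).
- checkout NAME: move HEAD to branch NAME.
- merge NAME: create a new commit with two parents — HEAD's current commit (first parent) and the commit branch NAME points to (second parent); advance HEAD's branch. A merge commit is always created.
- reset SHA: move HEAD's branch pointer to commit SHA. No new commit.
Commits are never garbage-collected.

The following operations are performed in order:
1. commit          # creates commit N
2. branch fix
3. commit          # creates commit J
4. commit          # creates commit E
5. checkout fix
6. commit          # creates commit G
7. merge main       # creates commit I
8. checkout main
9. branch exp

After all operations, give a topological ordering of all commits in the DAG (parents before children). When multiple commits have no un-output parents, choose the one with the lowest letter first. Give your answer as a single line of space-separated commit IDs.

After op 1 (commit): HEAD=main@N [main=N]
After op 2 (branch): HEAD=main@N [fix=N main=N]
After op 3 (commit): HEAD=main@J [fix=N main=J]
After op 4 (commit): HEAD=main@E [fix=N main=E]
After op 5 (checkout): HEAD=fix@N [fix=N main=E]
After op 6 (commit): HEAD=fix@G [fix=G main=E]
After op 7 (merge): HEAD=fix@I [fix=I main=E]
After op 8 (checkout): HEAD=main@E [fix=I main=E]
After op 9 (branch): HEAD=main@E [exp=E fix=I main=E]
commit A: parents=[]
commit E: parents=['J']
commit G: parents=['N']
commit I: parents=['G', 'E']
commit J: parents=['N']
commit N: parents=['A']

Answer: A N G J E I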